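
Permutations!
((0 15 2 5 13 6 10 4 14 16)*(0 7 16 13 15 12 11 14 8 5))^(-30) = (16)(0 10)(2 6)(4 12)(5 14)(8 11)(13 15)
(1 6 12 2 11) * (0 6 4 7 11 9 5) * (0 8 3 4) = (0 6 12 2 9 5 8 3 4 7 11 1) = [6, 0, 9, 4, 7, 8, 12, 11, 3, 5, 10, 1, 2]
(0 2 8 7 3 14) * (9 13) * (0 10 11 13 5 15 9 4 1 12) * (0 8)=(0 2)(1 12 8 7 3 14 10 11 13 4)(5 15 9)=[2, 12, 0, 14, 1, 15, 6, 3, 7, 5, 11, 13, 8, 4, 10, 9]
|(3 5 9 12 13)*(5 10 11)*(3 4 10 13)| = |(3 13 4 10 11 5 9 12)| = 8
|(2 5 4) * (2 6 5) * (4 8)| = |(4 6 5 8)| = 4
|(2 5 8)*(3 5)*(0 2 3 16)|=|(0 2 16)(3 5 8)|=3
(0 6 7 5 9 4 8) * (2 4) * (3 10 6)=(0 3 10 6 7 5 9 2 4 8)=[3, 1, 4, 10, 8, 9, 7, 5, 0, 2, 6]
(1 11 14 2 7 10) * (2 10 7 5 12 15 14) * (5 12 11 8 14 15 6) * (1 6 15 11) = (1 8 14 10 6 5)(2 12 15 11) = [0, 8, 12, 3, 4, 1, 5, 7, 14, 9, 6, 2, 15, 13, 10, 11]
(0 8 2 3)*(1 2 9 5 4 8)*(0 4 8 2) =(0 1)(2 3 4)(5 8 9) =[1, 0, 3, 4, 2, 8, 6, 7, 9, 5]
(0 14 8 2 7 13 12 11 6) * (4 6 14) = (0 4 6)(2 7 13 12 11 14 8) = [4, 1, 7, 3, 6, 5, 0, 13, 2, 9, 10, 14, 11, 12, 8]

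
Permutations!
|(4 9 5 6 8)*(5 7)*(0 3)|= 6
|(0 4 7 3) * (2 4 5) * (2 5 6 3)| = |(0 6 3)(2 4 7)| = 3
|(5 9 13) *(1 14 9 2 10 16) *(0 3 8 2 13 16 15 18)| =|(0 3 8 2 10 15 18)(1 14 9 16)(5 13)| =28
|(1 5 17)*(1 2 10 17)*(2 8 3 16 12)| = 14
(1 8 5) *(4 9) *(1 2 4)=(1 8 5 2 4 9)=[0, 8, 4, 3, 9, 2, 6, 7, 5, 1]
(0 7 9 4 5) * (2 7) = (0 2 7 9 4 5) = [2, 1, 7, 3, 5, 0, 6, 9, 8, 4]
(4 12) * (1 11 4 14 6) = (1 11 4 12 14 6) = [0, 11, 2, 3, 12, 5, 1, 7, 8, 9, 10, 4, 14, 13, 6]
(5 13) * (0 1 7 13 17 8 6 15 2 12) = [1, 7, 12, 3, 4, 17, 15, 13, 6, 9, 10, 11, 0, 5, 14, 2, 16, 8] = (0 1 7 13 5 17 8 6 15 2 12)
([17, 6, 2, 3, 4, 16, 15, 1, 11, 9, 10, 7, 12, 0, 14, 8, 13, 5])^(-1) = (0 13 16 5 17)(1 7 11 8 15 6)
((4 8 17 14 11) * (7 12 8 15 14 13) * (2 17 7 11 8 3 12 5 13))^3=(2 17)(3 12)(4 8 13 15 7 11 14 5)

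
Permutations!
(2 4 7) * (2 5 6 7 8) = (2 4 8)(5 6 7) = [0, 1, 4, 3, 8, 6, 7, 5, 2]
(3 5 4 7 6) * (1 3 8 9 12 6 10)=(1 3 5 4 7 10)(6 8 9 12)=[0, 3, 2, 5, 7, 4, 8, 10, 9, 12, 1, 11, 6]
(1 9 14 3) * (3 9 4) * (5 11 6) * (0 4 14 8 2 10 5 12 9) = (0 4 3 1 14)(2 10 5 11 6 12 9 8) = [4, 14, 10, 1, 3, 11, 12, 7, 2, 8, 5, 6, 9, 13, 0]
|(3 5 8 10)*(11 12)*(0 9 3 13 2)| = 8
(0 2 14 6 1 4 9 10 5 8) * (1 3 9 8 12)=(0 2 14 6 3 9 10 5 12 1 4 8)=[2, 4, 14, 9, 8, 12, 3, 7, 0, 10, 5, 11, 1, 13, 6]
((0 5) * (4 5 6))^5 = (0 6 4 5)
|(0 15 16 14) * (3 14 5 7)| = 7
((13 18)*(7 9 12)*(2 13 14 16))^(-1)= ((2 13 18 14 16)(7 9 12))^(-1)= (2 16 14 18 13)(7 12 9)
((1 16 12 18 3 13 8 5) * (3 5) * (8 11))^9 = (1 5 18 12 16)(3 13 11 8) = ((1 16 12 18 5)(3 13 11 8))^9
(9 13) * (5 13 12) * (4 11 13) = (4 11 13 9 12 5) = [0, 1, 2, 3, 11, 4, 6, 7, 8, 12, 10, 13, 5, 9]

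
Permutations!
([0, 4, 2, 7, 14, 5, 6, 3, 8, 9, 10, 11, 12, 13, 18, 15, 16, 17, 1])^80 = (18)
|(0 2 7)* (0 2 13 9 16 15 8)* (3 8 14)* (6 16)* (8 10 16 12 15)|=22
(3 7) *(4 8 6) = (3 7)(4 8 6) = [0, 1, 2, 7, 8, 5, 4, 3, 6]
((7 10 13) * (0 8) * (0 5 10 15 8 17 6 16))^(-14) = (0 6)(5 15 13)(7 10 8)(16 17)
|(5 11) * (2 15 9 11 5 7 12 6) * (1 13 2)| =9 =|(1 13 2 15 9 11 7 12 6)|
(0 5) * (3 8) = (0 5)(3 8) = [5, 1, 2, 8, 4, 0, 6, 7, 3]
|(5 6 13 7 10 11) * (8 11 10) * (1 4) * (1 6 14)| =9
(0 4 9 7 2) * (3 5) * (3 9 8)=[4, 1, 0, 5, 8, 9, 6, 2, 3, 7]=(0 4 8 3 5 9 7 2)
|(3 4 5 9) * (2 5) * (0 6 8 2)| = 8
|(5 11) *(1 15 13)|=6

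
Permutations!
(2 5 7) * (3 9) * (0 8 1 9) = (0 8 1 9 3)(2 5 7) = [8, 9, 5, 0, 4, 7, 6, 2, 1, 3]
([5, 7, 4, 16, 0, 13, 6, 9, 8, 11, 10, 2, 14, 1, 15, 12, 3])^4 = (16)(0 7 4 1 2 13 11 5 9)(12 14 15)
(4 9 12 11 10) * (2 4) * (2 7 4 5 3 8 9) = (2 5 3 8 9 12 11 10 7 4) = [0, 1, 5, 8, 2, 3, 6, 4, 9, 12, 7, 10, 11]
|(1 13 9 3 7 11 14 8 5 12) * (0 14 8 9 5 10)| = 8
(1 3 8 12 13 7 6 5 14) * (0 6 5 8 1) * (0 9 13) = (0 6 8 12)(1 3)(5 14 9 13 7) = [6, 3, 2, 1, 4, 14, 8, 5, 12, 13, 10, 11, 0, 7, 9]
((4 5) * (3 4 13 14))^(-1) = ((3 4 5 13 14))^(-1) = (3 14 13 5 4)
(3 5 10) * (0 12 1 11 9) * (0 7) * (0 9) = (0 12 1 11)(3 5 10)(7 9) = [12, 11, 2, 5, 4, 10, 6, 9, 8, 7, 3, 0, 1]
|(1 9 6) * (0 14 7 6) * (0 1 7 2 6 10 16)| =14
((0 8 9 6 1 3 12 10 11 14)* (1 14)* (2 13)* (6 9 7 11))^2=(0 7 1 12 6)(3 10 14 8 11)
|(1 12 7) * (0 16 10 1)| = |(0 16 10 1 12 7)| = 6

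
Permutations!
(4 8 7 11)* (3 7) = (3 7 11 4 8) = [0, 1, 2, 7, 8, 5, 6, 11, 3, 9, 10, 4]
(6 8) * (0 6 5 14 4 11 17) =(0 6 8 5 14 4 11 17) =[6, 1, 2, 3, 11, 14, 8, 7, 5, 9, 10, 17, 12, 13, 4, 15, 16, 0]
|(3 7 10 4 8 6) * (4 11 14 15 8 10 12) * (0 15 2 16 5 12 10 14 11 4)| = |(0 15 8 6 3 7 10 4 14 2 16 5 12)| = 13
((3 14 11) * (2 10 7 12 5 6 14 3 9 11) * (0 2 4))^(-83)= ((0 2 10 7 12 5 6 14 4)(9 11))^(-83)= (0 14 5 7 2 4 6 12 10)(9 11)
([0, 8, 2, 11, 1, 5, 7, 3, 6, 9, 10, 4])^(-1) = [0, 4, 2, 7, 11, 5, 8, 6, 1, 9, 10, 3]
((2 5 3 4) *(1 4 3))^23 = ((1 4 2 5))^23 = (1 5 2 4)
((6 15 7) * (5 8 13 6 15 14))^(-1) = ((5 8 13 6 14)(7 15))^(-1) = (5 14 6 13 8)(7 15)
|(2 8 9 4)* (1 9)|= 5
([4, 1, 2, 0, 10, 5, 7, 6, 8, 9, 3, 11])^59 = (11)(0 3 10 4)(6 7)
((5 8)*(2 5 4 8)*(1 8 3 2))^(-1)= (1 5 2 3 4 8)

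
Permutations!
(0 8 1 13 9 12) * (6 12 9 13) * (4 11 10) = [8, 6, 2, 3, 11, 5, 12, 7, 1, 9, 4, 10, 0, 13] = (13)(0 8 1 6 12)(4 11 10)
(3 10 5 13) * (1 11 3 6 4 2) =[0, 11, 1, 10, 2, 13, 4, 7, 8, 9, 5, 3, 12, 6] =(1 11 3 10 5 13 6 4 2)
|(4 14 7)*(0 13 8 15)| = 12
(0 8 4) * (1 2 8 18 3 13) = (0 18 3 13 1 2 8 4) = [18, 2, 8, 13, 0, 5, 6, 7, 4, 9, 10, 11, 12, 1, 14, 15, 16, 17, 3]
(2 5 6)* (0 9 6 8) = (0 9 6 2 5 8) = [9, 1, 5, 3, 4, 8, 2, 7, 0, 6]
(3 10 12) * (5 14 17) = (3 10 12)(5 14 17) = [0, 1, 2, 10, 4, 14, 6, 7, 8, 9, 12, 11, 3, 13, 17, 15, 16, 5]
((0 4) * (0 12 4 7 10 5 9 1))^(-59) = (0 7 10 5 9 1)(4 12)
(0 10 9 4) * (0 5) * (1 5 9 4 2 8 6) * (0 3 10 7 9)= (0 7 9 2 8 6 1 5 3 10 4)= [7, 5, 8, 10, 0, 3, 1, 9, 6, 2, 4]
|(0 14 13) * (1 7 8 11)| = 12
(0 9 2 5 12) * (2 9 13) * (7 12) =(0 13 2 5 7 12) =[13, 1, 5, 3, 4, 7, 6, 12, 8, 9, 10, 11, 0, 2]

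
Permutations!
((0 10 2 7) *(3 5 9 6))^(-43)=((0 10 2 7)(3 5 9 6))^(-43)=(0 10 2 7)(3 5 9 6)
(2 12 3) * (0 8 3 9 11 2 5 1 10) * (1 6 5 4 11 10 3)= (0 8 1 3 4 11 2 12 9 10)(5 6)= [8, 3, 12, 4, 11, 6, 5, 7, 1, 10, 0, 2, 9]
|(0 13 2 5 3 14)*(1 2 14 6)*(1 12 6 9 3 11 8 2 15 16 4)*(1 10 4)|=|(0 13 14)(1 15 16)(2 5 11 8)(3 9)(4 10)(6 12)|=12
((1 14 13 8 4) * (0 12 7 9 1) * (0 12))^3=(1 8 7 14 4 9 13 12)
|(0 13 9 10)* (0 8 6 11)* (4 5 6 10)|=14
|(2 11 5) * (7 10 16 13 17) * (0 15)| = 30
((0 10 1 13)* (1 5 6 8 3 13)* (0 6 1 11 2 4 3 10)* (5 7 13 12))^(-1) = (1 5 12 3 4 2 11)(6 13 7 10 8)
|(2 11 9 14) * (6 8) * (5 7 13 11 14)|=|(2 14)(5 7 13 11 9)(6 8)|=10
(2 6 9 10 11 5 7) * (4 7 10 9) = (2 6 4 7)(5 10 11) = [0, 1, 6, 3, 7, 10, 4, 2, 8, 9, 11, 5]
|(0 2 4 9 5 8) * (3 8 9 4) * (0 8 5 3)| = |(0 2)(3 5 9)| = 6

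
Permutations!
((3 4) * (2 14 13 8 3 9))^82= (2 4 8 14 9 3 13)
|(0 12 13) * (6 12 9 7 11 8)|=8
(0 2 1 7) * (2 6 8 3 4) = (0 6 8 3 4 2 1 7) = [6, 7, 1, 4, 2, 5, 8, 0, 3]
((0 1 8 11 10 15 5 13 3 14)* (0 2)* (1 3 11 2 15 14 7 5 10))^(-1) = ((0 3 7 5 13 11 1 8 2)(10 14 15))^(-1) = (0 2 8 1 11 13 5 7 3)(10 15 14)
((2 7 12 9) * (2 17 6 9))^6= (17)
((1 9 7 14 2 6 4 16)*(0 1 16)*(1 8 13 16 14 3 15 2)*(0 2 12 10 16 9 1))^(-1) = (0 14 16 10 12 15 3 7 9 13 8)(2 4 6) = ((0 8 13 9 7 3 15 12 10 16 14)(2 6 4))^(-1)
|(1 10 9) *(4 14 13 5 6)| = 15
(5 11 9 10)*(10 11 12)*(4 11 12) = [0, 1, 2, 3, 11, 4, 6, 7, 8, 12, 5, 9, 10] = (4 11 9 12 10 5)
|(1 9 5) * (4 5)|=|(1 9 4 5)|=4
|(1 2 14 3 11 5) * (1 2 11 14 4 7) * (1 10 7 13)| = 6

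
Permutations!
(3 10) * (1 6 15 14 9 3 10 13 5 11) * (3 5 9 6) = (1 3 13 9 5 11)(6 15 14) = [0, 3, 2, 13, 4, 11, 15, 7, 8, 5, 10, 1, 12, 9, 6, 14]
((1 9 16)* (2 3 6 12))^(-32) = (1 9 16) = ((1 9 16)(2 3 6 12))^(-32)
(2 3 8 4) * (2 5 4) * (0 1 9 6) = (0 1 9 6)(2 3 8)(4 5) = [1, 9, 3, 8, 5, 4, 0, 7, 2, 6]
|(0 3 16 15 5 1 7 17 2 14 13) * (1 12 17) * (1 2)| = |(0 3 16 15 5 12 17 1 7 2 14 13)| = 12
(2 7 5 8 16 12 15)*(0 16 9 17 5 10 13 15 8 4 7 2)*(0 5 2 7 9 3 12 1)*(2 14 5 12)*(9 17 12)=(0 16 1)(2 7 10 13 15 9 12 8 3)(4 17 14 5)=[16, 0, 7, 2, 17, 4, 6, 10, 3, 12, 13, 11, 8, 15, 5, 9, 1, 14]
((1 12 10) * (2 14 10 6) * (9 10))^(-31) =((1 12 6 2 14 9 10))^(-31) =(1 14 12 9 6 10 2)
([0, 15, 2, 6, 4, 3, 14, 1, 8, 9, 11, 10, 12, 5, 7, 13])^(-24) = (15)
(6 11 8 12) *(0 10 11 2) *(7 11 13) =(0 10 13 7 11 8 12 6 2) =[10, 1, 0, 3, 4, 5, 2, 11, 12, 9, 13, 8, 6, 7]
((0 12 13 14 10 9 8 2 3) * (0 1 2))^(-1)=((0 12 13 14 10 9 8)(1 2 3))^(-1)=(0 8 9 10 14 13 12)(1 3 2)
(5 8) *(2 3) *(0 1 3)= (0 1 3 2)(5 8)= [1, 3, 0, 2, 4, 8, 6, 7, 5]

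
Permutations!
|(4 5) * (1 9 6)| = |(1 9 6)(4 5)| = 6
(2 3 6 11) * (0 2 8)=(0 2 3 6 11 8)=[2, 1, 3, 6, 4, 5, 11, 7, 0, 9, 10, 8]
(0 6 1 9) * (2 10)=(0 6 1 9)(2 10)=[6, 9, 10, 3, 4, 5, 1, 7, 8, 0, 2]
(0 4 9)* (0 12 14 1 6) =(0 4 9 12 14 1 6) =[4, 6, 2, 3, 9, 5, 0, 7, 8, 12, 10, 11, 14, 13, 1]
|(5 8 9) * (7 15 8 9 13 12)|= 10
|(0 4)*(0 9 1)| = |(0 4 9 1)| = 4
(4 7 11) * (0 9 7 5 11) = (0 9 7)(4 5 11) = [9, 1, 2, 3, 5, 11, 6, 0, 8, 7, 10, 4]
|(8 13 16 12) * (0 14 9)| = |(0 14 9)(8 13 16 12)| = 12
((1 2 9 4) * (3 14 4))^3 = ((1 2 9 3 14 4))^3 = (1 3)(2 14)(4 9)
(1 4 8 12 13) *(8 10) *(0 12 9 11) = [12, 4, 2, 3, 10, 5, 6, 7, 9, 11, 8, 0, 13, 1] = (0 12 13 1 4 10 8 9 11)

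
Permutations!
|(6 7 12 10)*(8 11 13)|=12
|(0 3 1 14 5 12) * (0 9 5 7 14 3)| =6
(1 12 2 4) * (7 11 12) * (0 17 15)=(0 17 15)(1 7 11 12 2 4)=[17, 7, 4, 3, 1, 5, 6, 11, 8, 9, 10, 12, 2, 13, 14, 0, 16, 15]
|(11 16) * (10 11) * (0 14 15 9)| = |(0 14 15 9)(10 11 16)| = 12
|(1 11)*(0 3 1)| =|(0 3 1 11)| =4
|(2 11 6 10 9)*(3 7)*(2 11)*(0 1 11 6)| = 6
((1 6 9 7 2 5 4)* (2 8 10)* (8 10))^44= (1 10)(2 6)(4 7)(5 9)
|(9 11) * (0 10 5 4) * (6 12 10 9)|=|(0 9 11 6 12 10 5 4)|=8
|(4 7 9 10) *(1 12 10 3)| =7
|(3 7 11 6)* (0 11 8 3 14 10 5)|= 6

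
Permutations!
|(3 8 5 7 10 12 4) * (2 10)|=8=|(2 10 12 4 3 8 5 7)|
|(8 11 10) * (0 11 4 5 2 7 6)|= 9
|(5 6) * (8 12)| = |(5 6)(8 12)| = 2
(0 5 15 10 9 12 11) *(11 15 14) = (0 5 14 11)(9 12 15 10) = [5, 1, 2, 3, 4, 14, 6, 7, 8, 12, 9, 0, 15, 13, 11, 10]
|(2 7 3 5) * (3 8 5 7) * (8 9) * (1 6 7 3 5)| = |(1 6 7 9 8)(2 5)| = 10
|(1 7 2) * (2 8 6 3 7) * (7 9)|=|(1 2)(3 9 7 8 6)|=10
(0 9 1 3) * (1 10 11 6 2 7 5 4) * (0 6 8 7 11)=(0 9 10)(1 3 6 2 11 8 7 5 4)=[9, 3, 11, 6, 1, 4, 2, 5, 7, 10, 0, 8]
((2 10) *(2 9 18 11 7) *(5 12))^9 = (2 18)(5 12)(7 9)(10 11)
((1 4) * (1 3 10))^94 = (1 3)(4 10)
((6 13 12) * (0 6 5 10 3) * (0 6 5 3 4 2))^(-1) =((0 5 10 4 2)(3 6 13 12))^(-1) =(0 2 4 10 5)(3 12 13 6)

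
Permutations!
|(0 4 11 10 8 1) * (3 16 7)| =6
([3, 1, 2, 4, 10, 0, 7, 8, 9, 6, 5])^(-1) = (0 5 10 4 3)(6 9 8 7)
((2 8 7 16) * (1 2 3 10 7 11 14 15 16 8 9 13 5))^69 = (1 5 13 9 2)(3 14 7 16 11 10 15 8)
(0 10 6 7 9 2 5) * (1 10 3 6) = (0 3 6 7 9 2 5)(1 10) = [3, 10, 5, 6, 4, 0, 7, 9, 8, 2, 1]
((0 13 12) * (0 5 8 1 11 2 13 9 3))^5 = ((0 9 3)(1 11 2 13 12 5 8))^5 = (0 3 9)(1 5 13 11 8 12 2)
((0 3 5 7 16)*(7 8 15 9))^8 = ((0 3 5 8 15 9 7 16))^8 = (16)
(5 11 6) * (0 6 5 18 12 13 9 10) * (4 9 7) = (0 6 18 12 13 7 4 9 10)(5 11) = [6, 1, 2, 3, 9, 11, 18, 4, 8, 10, 0, 5, 13, 7, 14, 15, 16, 17, 12]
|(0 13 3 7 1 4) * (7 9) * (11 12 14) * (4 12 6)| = 11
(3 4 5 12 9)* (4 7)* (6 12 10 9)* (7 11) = [0, 1, 2, 11, 5, 10, 12, 4, 8, 3, 9, 7, 6] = (3 11 7 4 5 10 9)(6 12)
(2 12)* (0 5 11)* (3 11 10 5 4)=(0 4 3 11)(2 12)(5 10)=[4, 1, 12, 11, 3, 10, 6, 7, 8, 9, 5, 0, 2]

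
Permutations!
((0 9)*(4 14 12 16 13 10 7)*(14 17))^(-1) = ((0 9)(4 17 14 12 16 13 10 7))^(-1) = (0 9)(4 7 10 13 16 12 14 17)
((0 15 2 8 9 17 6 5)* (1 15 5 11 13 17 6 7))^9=(0 5)(1 7 17 13 11 6 9 8 2 15)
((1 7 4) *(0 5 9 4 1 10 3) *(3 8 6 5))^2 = ((0 3)(1 7)(4 10 8 6 5 9))^2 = (4 8 5)(6 9 10)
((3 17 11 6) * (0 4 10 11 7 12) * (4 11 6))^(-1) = ((0 11 4 10 6 3 17 7 12))^(-1) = (0 12 7 17 3 6 10 4 11)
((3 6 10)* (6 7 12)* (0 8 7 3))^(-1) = (0 10 6 12 7 8)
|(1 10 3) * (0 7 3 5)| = |(0 7 3 1 10 5)| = 6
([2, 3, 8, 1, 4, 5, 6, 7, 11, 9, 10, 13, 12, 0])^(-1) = [13, 3, 0, 1, 4, 5, 6, 7, 2, 9, 10, 8, 12, 11]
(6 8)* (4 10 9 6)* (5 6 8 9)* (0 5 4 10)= [5, 1, 2, 3, 0, 6, 9, 7, 10, 8, 4]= (0 5 6 9 8 10 4)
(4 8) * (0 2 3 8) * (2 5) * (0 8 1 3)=(0 5 2)(1 3)(4 8)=[5, 3, 0, 1, 8, 2, 6, 7, 4]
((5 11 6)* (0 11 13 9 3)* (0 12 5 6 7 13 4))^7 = (0 5 3 13 11 4 12 9 7)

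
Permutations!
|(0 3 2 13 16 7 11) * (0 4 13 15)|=20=|(0 3 2 15)(4 13 16 7 11)|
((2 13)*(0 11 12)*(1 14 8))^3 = ((0 11 12)(1 14 8)(2 13))^3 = (14)(2 13)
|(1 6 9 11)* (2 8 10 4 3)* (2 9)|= 9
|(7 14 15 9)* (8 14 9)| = 6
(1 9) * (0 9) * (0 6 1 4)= (0 9 4)(1 6)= [9, 6, 2, 3, 0, 5, 1, 7, 8, 4]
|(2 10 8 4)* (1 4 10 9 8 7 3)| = 8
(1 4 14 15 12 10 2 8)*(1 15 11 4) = (2 8 15 12 10)(4 14 11) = [0, 1, 8, 3, 14, 5, 6, 7, 15, 9, 2, 4, 10, 13, 11, 12]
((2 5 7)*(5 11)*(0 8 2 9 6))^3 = (0 11 9 8 5 6 2 7)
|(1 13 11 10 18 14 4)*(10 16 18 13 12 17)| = 10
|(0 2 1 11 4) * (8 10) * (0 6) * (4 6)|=10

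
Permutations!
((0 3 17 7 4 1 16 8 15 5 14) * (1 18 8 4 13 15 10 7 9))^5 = (0 16 7)(1 10 14)(3 4 13)(5 9 8)(15 17 18)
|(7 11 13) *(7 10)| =4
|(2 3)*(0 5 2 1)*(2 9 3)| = 5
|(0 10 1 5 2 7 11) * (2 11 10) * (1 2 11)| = 6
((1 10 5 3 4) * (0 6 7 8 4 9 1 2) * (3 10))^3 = ((0 6 7 8 4 2)(1 3 9)(5 10))^3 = (0 8)(2 7)(4 6)(5 10)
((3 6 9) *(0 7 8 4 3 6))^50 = ((0 7 8 4 3)(6 9))^50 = (9)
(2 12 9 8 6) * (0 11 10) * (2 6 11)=(0 2 12 9 8 11 10)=[2, 1, 12, 3, 4, 5, 6, 7, 11, 8, 0, 10, 9]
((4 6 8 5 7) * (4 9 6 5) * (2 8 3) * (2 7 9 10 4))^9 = (2 8)(3 10 5 6 7 4 9)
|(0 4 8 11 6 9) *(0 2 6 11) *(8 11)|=|(0 4 11 8)(2 6 9)|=12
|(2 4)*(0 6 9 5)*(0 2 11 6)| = |(2 4 11 6 9 5)| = 6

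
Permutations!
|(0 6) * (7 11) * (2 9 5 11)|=10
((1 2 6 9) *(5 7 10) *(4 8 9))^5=(1 9 8 4 6 2)(5 10 7)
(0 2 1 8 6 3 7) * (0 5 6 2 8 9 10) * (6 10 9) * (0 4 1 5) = (0 8 2 5 10 4 1 6 3 7) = [8, 6, 5, 7, 1, 10, 3, 0, 2, 9, 4]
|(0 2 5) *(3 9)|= 6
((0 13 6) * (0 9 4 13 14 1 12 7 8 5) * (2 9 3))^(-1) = (0 5 8 7 12 1 14)(2 3 6 13 4 9)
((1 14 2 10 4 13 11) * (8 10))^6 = ((1 14 2 8 10 4 13 11))^6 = (1 13 10 2)(4 8 14 11)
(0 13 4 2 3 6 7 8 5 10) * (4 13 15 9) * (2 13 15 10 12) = (0 10)(2 3 6 7 8 5 12)(4 13 15 9) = [10, 1, 3, 6, 13, 12, 7, 8, 5, 4, 0, 11, 2, 15, 14, 9]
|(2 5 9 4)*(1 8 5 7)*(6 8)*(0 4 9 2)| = 6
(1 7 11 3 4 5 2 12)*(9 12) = (1 7 11 3 4 5 2 9 12) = [0, 7, 9, 4, 5, 2, 6, 11, 8, 12, 10, 3, 1]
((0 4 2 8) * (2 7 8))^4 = ((0 4 7 8))^4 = (8)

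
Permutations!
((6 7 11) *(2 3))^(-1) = ((2 3)(6 7 11))^(-1) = (2 3)(6 11 7)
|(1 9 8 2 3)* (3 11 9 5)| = |(1 5 3)(2 11 9 8)| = 12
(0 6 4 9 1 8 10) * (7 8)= (0 6 4 9 1 7 8 10)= [6, 7, 2, 3, 9, 5, 4, 8, 10, 1, 0]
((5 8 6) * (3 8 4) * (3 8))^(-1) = ((4 8 6 5))^(-1) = (4 5 6 8)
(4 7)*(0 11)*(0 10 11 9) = [9, 1, 2, 3, 7, 5, 6, 4, 8, 0, 11, 10] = (0 9)(4 7)(10 11)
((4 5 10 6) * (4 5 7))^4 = ((4 7)(5 10 6))^4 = (5 10 6)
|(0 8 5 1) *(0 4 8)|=4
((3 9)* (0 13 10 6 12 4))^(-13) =(0 4 12 6 10 13)(3 9)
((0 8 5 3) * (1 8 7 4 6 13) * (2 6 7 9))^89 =(0 3 5 8 1 13 6 2 9)(4 7) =((0 9 2 6 13 1 8 5 3)(4 7))^89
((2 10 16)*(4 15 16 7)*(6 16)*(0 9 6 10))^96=((0 9 6 16 2)(4 15 10 7))^96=(0 9 6 16 2)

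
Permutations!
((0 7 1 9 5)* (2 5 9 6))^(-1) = ((9)(0 7 1 6 2 5))^(-1) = (9)(0 5 2 6 1 7)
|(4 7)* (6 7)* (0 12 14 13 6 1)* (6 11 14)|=|(0 12 6 7 4 1)(11 14 13)|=6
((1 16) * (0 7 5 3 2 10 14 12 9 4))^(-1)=(0 4 9 12 14 10 2 3 5 7)(1 16)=((0 7 5 3 2 10 14 12 9 4)(1 16))^(-1)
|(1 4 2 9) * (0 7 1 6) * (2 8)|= |(0 7 1 4 8 2 9 6)|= 8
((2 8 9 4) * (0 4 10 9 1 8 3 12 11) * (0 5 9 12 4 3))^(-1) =((0 3 4 2)(1 8)(5 9 10 12 11))^(-1) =(0 2 4 3)(1 8)(5 11 12 10 9)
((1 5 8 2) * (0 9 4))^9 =(9)(1 5 8 2)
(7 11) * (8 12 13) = [0, 1, 2, 3, 4, 5, 6, 11, 12, 9, 10, 7, 13, 8] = (7 11)(8 12 13)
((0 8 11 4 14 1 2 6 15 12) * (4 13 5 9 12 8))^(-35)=(0 2 11 12 1 8 9 14 15 5 4 6 13)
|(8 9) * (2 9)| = 3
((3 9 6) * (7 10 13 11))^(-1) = (3 6 9)(7 11 13 10) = ((3 9 6)(7 10 13 11))^(-1)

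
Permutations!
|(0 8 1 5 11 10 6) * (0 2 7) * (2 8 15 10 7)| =9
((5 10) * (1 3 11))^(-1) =((1 3 11)(5 10))^(-1) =(1 11 3)(5 10)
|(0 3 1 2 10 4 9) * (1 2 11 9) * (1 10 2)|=|(0 3 1 11 9)(4 10)|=10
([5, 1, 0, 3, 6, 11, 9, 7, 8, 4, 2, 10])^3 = (0 10 5 2 11)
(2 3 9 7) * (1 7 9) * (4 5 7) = [0, 4, 3, 1, 5, 7, 6, 2, 8, 9] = (9)(1 4 5 7 2 3)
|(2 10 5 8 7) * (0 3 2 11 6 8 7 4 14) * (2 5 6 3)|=28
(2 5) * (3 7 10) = (2 5)(3 7 10) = [0, 1, 5, 7, 4, 2, 6, 10, 8, 9, 3]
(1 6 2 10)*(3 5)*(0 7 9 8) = (0 7 9 8)(1 6 2 10)(3 5) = [7, 6, 10, 5, 4, 3, 2, 9, 0, 8, 1]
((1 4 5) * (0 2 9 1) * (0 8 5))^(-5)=((0 2 9 1 4)(5 8))^(-5)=(9)(5 8)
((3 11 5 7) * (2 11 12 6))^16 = ((2 11 5 7 3 12 6))^16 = (2 5 3 6 11 7 12)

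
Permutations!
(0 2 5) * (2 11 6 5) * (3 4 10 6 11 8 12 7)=(0 8 12 7 3 4 10 6 5)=[8, 1, 2, 4, 10, 0, 5, 3, 12, 9, 6, 11, 7]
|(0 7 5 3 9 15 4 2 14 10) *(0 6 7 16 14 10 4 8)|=|(0 16 14 4 2 10 6 7 5 3 9 15 8)|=13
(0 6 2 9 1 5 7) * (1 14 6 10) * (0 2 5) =(0 10 1)(2 9 14 6 5 7) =[10, 0, 9, 3, 4, 7, 5, 2, 8, 14, 1, 11, 12, 13, 6]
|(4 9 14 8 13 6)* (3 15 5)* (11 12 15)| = 30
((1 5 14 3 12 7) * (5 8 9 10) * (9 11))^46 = (1 14 11 12 10)(3 9 7 5 8)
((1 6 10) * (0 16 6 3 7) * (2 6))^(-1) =(0 7 3 1 10 6 2 16)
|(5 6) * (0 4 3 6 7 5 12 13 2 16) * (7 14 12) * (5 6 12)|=14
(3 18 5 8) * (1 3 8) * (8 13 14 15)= (1 3 18 5)(8 13 14 15)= [0, 3, 2, 18, 4, 1, 6, 7, 13, 9, 10, 11, 12, 14, 15, 8, 16, 17, 5]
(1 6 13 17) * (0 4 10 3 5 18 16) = (0 4 10 3 5 18 16)(1 6 13 17) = [4, 6, 2, 5, 10, 18, 13, 7, 8, 9, 3, 11, 12, 17, 14, 15, 0, 1, 16]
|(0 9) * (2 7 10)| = 6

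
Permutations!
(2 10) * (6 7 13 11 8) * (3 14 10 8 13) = (2 8 6 7 3 14 10)(11 13) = [0, 1, 8, 14, 4, 5, 7, 3, 6, 9, 2, 13, 12, 11, 10]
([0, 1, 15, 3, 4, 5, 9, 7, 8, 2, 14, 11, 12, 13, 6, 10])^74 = (2 10 6)(9 15 14)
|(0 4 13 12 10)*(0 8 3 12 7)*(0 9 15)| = |(0 4 13 7 9 15)(3 12 10 8)| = 12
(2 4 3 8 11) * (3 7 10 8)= (2 4 7 10 8 11)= [0, 1, 4, 3, 7, 5, 6, 10, 11, 9, 8, 2]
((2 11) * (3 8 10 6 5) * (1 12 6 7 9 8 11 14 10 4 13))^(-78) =(1 2 4 3 9 6 10)(5 7 12 14 13 11 8)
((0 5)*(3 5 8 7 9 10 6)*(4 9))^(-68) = ((0 8 7 4 9 10 6 3 5))^(-68) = (0 9 5 4 3 7 6 8 10)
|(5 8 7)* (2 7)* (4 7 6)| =6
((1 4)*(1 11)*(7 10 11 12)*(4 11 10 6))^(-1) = (1 11)(4 6 7 12) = ((1 11)(4 12 7 6))^(-1)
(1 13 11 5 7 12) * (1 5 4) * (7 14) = (1 13 11 4)(5 14 7 12) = [0, 13, 2, 3, 1, 14, 6, 12, 8, 9, 10, 4, 5, 11, 7]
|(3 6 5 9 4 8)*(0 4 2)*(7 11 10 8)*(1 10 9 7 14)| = |(0 4 14 1 10 8 3 6 5 7 11 9 2)| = 13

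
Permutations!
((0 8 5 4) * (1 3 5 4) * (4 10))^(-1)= ((0 8 10 4)(1 3 5))^(-1)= (0 4 10 8)(1 5 3)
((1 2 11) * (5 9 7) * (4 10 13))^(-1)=(1 11 2)(4 13 10)(5 7 9)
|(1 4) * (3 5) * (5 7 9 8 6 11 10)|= |(1 4)(3 7 9 8 6 11 10 5)|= 8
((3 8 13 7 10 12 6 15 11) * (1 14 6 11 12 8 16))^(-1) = ((1 14 6 15 12 11 3 16)(7 10 8 13))^(-1) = (1 16 3 11 12 15 6 14)(7 13 8 10)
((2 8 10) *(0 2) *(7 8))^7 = (0 7 10 2 8)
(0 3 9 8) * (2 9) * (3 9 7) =(0 9 8)(2 7 3) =[9, 1, 7, 2, 4, 5, 6, 3, 0, 8]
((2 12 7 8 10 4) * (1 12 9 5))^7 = ((1 12 7 8 10 4 2 9 5))^7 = (1 9 4 8 12 5 2 10 7)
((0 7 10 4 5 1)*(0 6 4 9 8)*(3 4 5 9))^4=(0 4 7 9 10 8 3)(1 6 5)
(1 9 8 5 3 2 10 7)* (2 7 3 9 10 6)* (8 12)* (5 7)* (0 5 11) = (0 5 9 12 8 7 1 10 3 11)(2 6) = [5, 10, 6, 11, 4, 9, 2, 1, 7, 12, 3, 0, 8]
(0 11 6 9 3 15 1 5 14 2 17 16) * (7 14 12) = [11, 5, 17, 15, 4, 12, 9, 14, 8, 3, 10, 6, 7, 13, 2, 1, 0, 16] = (0 11 6 9 3 15 1 5 12 7 14 2 17 16)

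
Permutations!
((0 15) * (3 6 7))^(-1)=((0 15)(3 6 7))^(-1)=(0 15)(3 7 6)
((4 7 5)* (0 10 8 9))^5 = ((0 10 8 9)(4 7 5))^5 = (0 10 8 9)(4 5 7)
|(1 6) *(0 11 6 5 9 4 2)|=8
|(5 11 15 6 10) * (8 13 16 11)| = |(5 8 13 16 11 15 6 10)| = 8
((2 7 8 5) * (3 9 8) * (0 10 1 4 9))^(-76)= (0 9 7 1 5)(2 10 8 3 4)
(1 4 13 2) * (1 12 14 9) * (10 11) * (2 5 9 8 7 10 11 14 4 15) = [0, 15, 12, 3, 13, 9, 6, 10, 7, 1, 14, 11, 4, 5, 8, 2] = (1 15 2 12 4 13 5 9)(7 10 14 8)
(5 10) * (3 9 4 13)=[0, 1, 2, 9, 13, 10, 6, 7, 8, 4, 5, 11, 12, 3]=(3 9 4 13)(5 10)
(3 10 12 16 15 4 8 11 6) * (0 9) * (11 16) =(0 9)(3 10 12 11 6)(4 8 16 15) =[9, 1, 2, 10, 8, 5, 3, 7, 16, 0, 12, 6, 11, 13, 14, 4, 15]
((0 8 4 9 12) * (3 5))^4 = (0 12 9 4 8)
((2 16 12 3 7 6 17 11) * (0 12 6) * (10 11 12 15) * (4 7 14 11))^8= ((0 15 10 4 7)(2 16 6 17 12 3 14 11))^8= (17)(0 4 15 7 10)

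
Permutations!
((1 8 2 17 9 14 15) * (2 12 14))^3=((1 8 12 14 15)(2 17 9))^3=(17)(1 14 8 15 12)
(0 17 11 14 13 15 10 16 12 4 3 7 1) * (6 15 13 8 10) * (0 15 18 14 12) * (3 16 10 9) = (0 17 11 12 4 16)(1 15 6 18 14 8 9 3 7) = [17, 15, 2, 7, 16, 5, 18, 1, 9, 3, 10, 12, 4, 13, 8, 6, 0, 11, 14]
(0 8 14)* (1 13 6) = [8, 13, 2, 3, 4, 5, 1, 7, 14, 9, 10, 11, 12, 6, 0] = (0 8 14)(1 13 6)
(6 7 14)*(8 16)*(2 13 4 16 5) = (2 13 4 16 8 5)(6 7 14) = [0, 1, 13, 3, 16, 2, 7, 14, 5, 9, 10, 11, 12, 4, 6, 15, 8]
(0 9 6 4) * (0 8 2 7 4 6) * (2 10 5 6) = (0 9)(2 7 4 8 10 5 6) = [9, 1, 7, 3, 8, 6, 2, 4, 10, 0, 5]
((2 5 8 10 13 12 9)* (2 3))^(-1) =((2 5 8 10 13 12 9 3))^(-1) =(2 3 9 12 13 10 8 5)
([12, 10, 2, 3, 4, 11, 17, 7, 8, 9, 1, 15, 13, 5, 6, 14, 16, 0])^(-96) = [5, 1, 2, 3, 4, 14, 12, 7, 8, 9, 10, 6, 11, 15, 0, 17, 16, 13]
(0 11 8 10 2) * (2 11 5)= (0 5 2)(8 10 11)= [5, 1, 0, 3, 4, 2, 6, 7, 10, 9, 11, 8]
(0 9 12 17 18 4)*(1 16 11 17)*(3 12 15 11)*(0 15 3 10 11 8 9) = (1 16 10 11 17 18 4 15 8 9 3 12) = [0, 16, 2, 12, 15, 5, 6, 7, 9, 3, 11, 17, 1, 13, 14, 8, 10, 18, 4]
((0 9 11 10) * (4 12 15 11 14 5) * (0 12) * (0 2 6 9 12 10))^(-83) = ((0 12 15 11)(2 6 9 14 5 4))^(-83) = (0 12 15 11)(2 6 9 14 5 4)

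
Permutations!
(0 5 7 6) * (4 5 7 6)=(0 7 4 5 6)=[7, 1, 2, 3, 5, 6, 0, 4]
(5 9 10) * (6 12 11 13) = (5 9 10)(6 12 11 13) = [0, 1, 2, 3, 4, 9, 12, 7, 8, 10, 5, 13, 11, 6]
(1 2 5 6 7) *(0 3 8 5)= [3, 2, 0, 8, 4, 6, 7, 1, 5]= (0 3 8 5 6 7 1 2)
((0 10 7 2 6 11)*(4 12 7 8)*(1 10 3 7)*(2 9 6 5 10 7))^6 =(0 4 11 8 6 10 9 5 7 2 1 3 12)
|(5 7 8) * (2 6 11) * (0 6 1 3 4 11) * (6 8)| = 5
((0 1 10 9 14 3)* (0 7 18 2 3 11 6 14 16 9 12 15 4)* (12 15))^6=((0 1 10 15 4)(2 3 7 18)(6 14 11)(9 16))^6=(0 1 10 15 4)(2 7)(3 18)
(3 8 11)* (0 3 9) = (0 3 8 11 9) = [3, 1, 2, 8, 4, 5, 6, 7, 11, 0, 10, 9]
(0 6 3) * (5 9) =(0 6 3)(5 9) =[6, 1, 2, 0, 4, 9, 3, 7, 8, 5]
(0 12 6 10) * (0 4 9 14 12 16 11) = (0 16 11)(4 9 14 12 6 10) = [16, 1, 2, 3, 9, 5, 10, 7, 8, 14, 4, 0, 6, 13, 12, 15, 11]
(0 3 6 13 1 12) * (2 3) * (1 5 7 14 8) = (0 2 3 6 13 5 7 14 8 1 12) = [2, 12, 3, 6, 4, 7, 13, 14, 1, 9, 10, 11, 0, 5, 8]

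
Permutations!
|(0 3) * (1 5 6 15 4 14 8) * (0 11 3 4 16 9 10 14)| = |(0 4)(1 5 6 15 16 9 10 14 8)(3 11)| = 18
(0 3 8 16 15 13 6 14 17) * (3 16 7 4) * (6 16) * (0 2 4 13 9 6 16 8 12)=(0 16 15 9 6 14 17 2 4 3 12)(7 13 8)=[16, 1, 4, 12, 3, 5, 14, 13, 7, 6, 10, 11, 0, 8, 17, 9, 15, 2]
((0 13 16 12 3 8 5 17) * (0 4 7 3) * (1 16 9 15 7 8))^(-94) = ((0 13 9 15 7 3 1 16 12)(4 8 5 17))^(-94) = (0 3 13 1 9 16 15 12 7)(4 5)(8 17)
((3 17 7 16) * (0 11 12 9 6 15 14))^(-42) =(3 7)(16 17)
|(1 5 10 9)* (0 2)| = 4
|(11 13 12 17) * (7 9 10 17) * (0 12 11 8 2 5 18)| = 10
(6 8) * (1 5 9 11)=(1 5 9 11)(6 8)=[0, 5, 2, 3, 4, 9, 8, 7, 6, 11, 10, 1]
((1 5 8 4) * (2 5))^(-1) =(1 4 8 5 2)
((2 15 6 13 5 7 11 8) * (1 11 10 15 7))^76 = (1 15 8 13 7)(2 5 10 11 6)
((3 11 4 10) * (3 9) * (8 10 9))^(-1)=((3 11 4 9)(8 10))^(-1)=(3 9 4 11)(8 10)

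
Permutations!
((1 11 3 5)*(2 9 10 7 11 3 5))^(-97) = ((1 3 2 9 10 7 11 5))^(-97) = (1 5 11 7 10 9 2 3)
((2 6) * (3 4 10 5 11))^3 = (2 6)(3 5 4 11 10)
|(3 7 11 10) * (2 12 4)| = |(2 12 4)(3 7 11 10)| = 12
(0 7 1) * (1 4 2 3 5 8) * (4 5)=(0 7 5 8 1)(2 3 4)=[7, 0, 3, 4, 2, 8, 6, 5, 1]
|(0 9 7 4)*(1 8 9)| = |(0 1 8 9 7 4)| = 6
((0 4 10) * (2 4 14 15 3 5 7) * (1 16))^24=(16)(0 2 3)(4 5 14)(7 15 10)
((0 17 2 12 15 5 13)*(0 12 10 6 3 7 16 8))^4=(0 6 8 10 16 2 7 17 3)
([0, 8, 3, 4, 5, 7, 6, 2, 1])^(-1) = (1 8)(2 7 5 4 3)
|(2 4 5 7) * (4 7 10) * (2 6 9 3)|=15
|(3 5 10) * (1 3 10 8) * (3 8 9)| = 6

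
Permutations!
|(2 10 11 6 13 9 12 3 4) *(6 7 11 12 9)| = 10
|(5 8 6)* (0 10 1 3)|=12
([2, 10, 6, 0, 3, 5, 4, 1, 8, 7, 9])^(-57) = [4, 7, 3, 6, 2, 5, 0, 9, 8, 10, 1]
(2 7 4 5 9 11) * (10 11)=(2 7 4 5 9 10 11)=[0, 1, 7, 3, 5, 9, 6, 4, 8, 10, 11, 2]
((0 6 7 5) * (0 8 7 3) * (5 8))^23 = ((0 6 3)(7 8))^23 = (0 3 6)(7 8)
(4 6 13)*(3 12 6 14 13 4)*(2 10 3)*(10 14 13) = (2 14 10 3 12 6 4 13) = [0, 1, 14, 12, 13, 5, 4, 7, 8, 9, 3, 11, 6, 2, 10]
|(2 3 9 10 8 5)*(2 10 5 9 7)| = |(2 3 7)(5 10 8 9)| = 12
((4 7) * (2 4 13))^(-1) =((2 4 7 13))^(-1) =(2 13 7 4)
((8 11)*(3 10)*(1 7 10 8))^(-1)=((1 7 10 3 8 11))^(-1)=(1 11 8 3 10 7)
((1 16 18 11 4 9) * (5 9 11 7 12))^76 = ((1 16 18 7 12 5 9)(4 11))^76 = (1 9 5 12 7 18 16)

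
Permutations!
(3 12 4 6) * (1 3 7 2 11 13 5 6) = [0, 3, 11, 12, 1, 6, 7, 2, 8, 9, 10, 13, 4, 5] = (1 3 12 4)(2 11 13 5 6 7)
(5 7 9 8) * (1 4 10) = (1 4 10)(5 7 9 8) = [0, 4, 2, 3, 10, 7, 6, 9, 5, 8, 1]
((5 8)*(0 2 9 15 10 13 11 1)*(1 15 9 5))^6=(0 2 5 8 1)(10 11)(13 15)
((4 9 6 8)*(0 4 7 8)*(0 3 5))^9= (0 6)(3 4)(5 9)(7 8)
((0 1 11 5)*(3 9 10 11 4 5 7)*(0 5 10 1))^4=((1 4 10 11 7 3 9))^4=(1 7 4 3 10 9 11)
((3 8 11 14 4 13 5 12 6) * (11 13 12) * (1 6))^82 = ((1 6 3 8 13 5 11 14 4 12))^82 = (1 3 13 11 4)(5 14 12 6 8)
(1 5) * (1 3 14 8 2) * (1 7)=[0, 5, 7, 14, 4, 3, 6, 1, 2, 9, 10, 11, 12, 13, 8]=(1 5 3 14 8 2 7)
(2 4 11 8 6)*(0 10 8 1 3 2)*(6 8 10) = (0 6)(1 3 2 4 11) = [6, 3, 4, 2, 11, 5, 0, 7, 8, 9, 10, 1]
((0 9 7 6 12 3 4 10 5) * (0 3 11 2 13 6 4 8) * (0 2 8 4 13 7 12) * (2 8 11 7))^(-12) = ((0 9 12 7 13 6)(3 4 10 5))^(-12) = (13)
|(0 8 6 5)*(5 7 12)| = 6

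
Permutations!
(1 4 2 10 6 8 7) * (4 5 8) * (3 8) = (1 5 3 8 7)(2 10 6 4) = [0, 5, 10, 8, 2, 3, 4, 1, 7, 9, 6]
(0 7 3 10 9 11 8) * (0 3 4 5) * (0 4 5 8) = (0 7 5 4 8 3 10 9 11) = [7, 1, 2, 10, 8, 4, 6, 5, 3, 11, 9, 0]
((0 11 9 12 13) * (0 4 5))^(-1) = (0 5 4 13 12 9 11)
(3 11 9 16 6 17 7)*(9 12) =[0, 1, 2, 11, 4, 5, 17, 3, 8, 16, 10, 12, 9, 13, 14, 15, 6, 7] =(3 11 12 9 16 6 17 7)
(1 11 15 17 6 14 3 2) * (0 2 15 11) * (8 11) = (0 2 1)(3 15 17 6 14)(8 11) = [2, 0, 1, 15, 4, 5, 14, 7, 11, 9, 10, 8, 12, 13, 3, 17, 16, 6]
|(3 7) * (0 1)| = |(0 1)(3 7)| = 2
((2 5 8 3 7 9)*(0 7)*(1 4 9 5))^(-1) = ((0 7 5 8 3)(1 4 9 2))^(-1) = (0 3 8 5 7)(1 2 9 4)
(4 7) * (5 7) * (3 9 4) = (3 9 4 5 7) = [0, 1, 2, 9, 5, 7, 6, 3, 8, 4]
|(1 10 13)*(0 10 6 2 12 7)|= |(0 10 13 1 6 2 12 7)|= 8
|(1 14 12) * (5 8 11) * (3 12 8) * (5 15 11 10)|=14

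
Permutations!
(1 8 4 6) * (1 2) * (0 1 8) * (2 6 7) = (0 1)(2 8 4 7) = [1, 0, 8, 3, 7, 5, 6, 2, 4]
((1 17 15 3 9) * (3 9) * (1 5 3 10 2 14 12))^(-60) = (17)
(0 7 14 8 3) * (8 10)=[7, 1, 2, 0, 4, 5, 6, 14, 3, 9, 8, 11, 12, 13, 10]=(0 7 14 10 8 3)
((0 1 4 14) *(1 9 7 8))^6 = ((0 9 7 8 1 4 14))^6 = (0 14 4 1 8 7 9)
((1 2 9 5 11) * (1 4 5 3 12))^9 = (1 12 3 9 2)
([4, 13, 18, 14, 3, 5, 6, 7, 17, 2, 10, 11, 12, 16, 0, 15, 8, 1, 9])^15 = [14, 1, 2, 4, 0, 5, 6, 7, 8, 9, 10, 11, 12, 13, 3, 15, 16, 17, 18]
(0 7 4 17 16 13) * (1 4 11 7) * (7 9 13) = (0 1 4 17 16 7 11 9 13) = [1, 4, 2, 3, 17, 5, 6, 11, 8, 13, 10, 9, 12, 0, 14, 15, 7, 16]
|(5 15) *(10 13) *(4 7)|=|(4 7)(5 15)(10 13)|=2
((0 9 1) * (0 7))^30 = ((0 9 1 7))^30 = (0 1)(7 9)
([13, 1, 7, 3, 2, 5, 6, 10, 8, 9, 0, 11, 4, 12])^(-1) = [10, 1, 4, 3, 12, 5, 6, 2, 8, 9, 7, 11, 13, 0]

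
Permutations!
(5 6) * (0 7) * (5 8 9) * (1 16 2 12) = [7, 16, 12, 3, 4, 6, 8, 0, 9, 5, 10, 11, 1, 13, 14, 15, 2] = (0 7)(1 16 2 12)(5 6 8 9)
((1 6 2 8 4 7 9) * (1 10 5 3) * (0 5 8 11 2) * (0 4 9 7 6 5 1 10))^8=(11)(0 1 5 3 10 8 9)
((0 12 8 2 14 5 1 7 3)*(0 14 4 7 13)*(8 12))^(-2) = ((0 8 2 4 7 3 14 5 1 13))^(-2) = (0 1 14 7 2)(3 4 8 13 5)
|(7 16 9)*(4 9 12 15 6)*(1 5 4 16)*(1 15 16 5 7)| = |(1 7 15 6 5 4 9)(12 16)| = 14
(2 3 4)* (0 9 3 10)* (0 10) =(10)(0 9 3 4 2) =[9, 1, 0, 4, 2, 5, 6, 7, 8, 3, 10]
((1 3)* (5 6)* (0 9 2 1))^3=(0 1 9 3 2)(5 6)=((0 9 2 1 3)(5 6))^3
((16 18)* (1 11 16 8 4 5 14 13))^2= ((1 11 16 18 8 4 5 14 13))^2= (1 16 8 5 13 11 18 4 14)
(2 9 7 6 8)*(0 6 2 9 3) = (0 6 8 9 7 2 3) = [6, 1, 3, 0, 4, 5, 8, 2, 9, 7]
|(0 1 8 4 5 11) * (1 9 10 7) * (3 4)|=10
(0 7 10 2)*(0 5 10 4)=(0 7 4)(2 5 10)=[7, 1, 5, 3, 0, 10, 6, 4, 8, 9, 2]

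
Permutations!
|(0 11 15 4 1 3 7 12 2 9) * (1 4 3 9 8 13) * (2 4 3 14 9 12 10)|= |(0 11 15 14 9)(1 12 4 3 7 10 2 8 13)|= 45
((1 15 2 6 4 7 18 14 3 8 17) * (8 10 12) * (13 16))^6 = ((1 15 2 6 4 7 18 14 3 10 12 8 17)(13 16))^6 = (1 18 17 7 8 4 12 6 10 2 3 15 14)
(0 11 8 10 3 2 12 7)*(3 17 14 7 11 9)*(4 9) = (0 4 9 3 2 12 11 8 10 17 14 7) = [4, 1, 12, 2, 9, 5, 6, 0, 10, 3, 17, 8, 11, 13, 7, 15, 16, 14]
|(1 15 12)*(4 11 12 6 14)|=|(1 15 6 14 4 11 12)|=7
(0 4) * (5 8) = (0 4)(5 8) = [4, 1, 2, 3, 0, 8, 6, 7, 5]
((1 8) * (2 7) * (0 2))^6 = (8)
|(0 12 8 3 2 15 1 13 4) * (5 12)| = 10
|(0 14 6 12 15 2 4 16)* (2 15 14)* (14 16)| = |(0 2 4 14 6 12 16)| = 7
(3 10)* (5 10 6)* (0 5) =[5, 1, 2, 6, 4, 10, 0, 7, 8, 9, 3] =(0 5 10 3 6)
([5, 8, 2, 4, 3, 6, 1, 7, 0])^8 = [1, 5, 2, 3, 4, 8, 0, 7, 6]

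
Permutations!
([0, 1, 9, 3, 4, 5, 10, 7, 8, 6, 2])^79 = (2 10 6 9)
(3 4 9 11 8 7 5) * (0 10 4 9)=(0 10 4)(3 9 11 8 7 5)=[10, 1, 2, 9, 0, 3, 6, 5, 7, 11, 4, 8]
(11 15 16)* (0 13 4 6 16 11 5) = (0 13 4 6 16 5)(11 15) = [13, 1, 2, 3, 6, 0, 16, 7, 8, 9, 10, 15, 12, 4, 14, 11, 5]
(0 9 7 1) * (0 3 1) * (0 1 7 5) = [9, 3, 2, 7, 4, 0, 6, 1, 8, 5] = (0 9 5)(1 3 7)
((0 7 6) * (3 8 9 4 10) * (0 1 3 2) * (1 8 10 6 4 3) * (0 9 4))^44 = (10)(4 8 6) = ((0 7)(2 9 3 10)(4 6 8))^44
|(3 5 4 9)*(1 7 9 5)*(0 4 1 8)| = |(0 4 5 1 7 9 3 8)| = 8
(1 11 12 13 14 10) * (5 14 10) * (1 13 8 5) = (1 11 12 8 5 14)(10 13) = [0, 11, 2, 3, 4, 14, 6, 7, 5, 9, 13, 12, 8, 10, 1]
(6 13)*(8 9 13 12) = (6 12 8 9 13) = [0, 1, 2, 3, 4, 5, 12, 7, 9, 13, 10, 11, 8, 6]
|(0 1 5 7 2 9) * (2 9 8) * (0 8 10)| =8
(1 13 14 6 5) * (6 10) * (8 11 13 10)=(1 10 6 5)(8 11 13 14)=[0, 10, 2, 3, 4, 1, 5, 7, 11, 9, 6, 13, 12, 14, 8]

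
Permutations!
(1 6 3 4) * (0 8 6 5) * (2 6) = (0 8 2 6 3 4 1 5) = [8, 5, 6, 4, 1, 0, 3, 7, 2]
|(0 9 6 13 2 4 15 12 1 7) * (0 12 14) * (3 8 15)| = 30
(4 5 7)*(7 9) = (4 5 9 7) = [0, 1, 2, 3, 5, 9, 6, 4, 8, 7]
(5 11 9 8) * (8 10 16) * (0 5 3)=(0 5 11 9 10 16 8 3)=[5, 1, 2, 0, 4, 11, 6, 7, 3, 10, 16, 9, 12, 13, 14, 15, 8]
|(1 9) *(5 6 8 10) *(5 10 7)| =4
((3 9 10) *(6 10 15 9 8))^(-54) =((3 8 6 10)(9 15))^(-54) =(15)(3 6)(8 10)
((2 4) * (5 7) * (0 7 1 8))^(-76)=(0 8 1 5 7)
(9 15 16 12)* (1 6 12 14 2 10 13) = [0, 6, 10, 3, 4, 5, 12, 7, 8, 15, 13, 11, 9, 1, 2, 16, 14] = (1 6 12 9 15 16 14 2 10 13)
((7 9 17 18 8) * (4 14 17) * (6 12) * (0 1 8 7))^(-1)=(0 8 1)(4 9 7 18 17 14)(6 12)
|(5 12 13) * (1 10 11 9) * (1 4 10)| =|(4 10 11 9)(5 12 13)| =12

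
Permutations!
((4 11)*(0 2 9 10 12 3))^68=(0 9 12)(2 10 3)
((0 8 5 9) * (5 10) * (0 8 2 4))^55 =((0 2 4)(5 9 8 10))^55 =(0 2 4)(5 10 8 9)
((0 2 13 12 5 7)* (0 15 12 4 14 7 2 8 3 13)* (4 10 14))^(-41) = ((0 8 3 13 10 14 7 15 12 5 2))^(-41) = (0 13 7 5 8 10 15 2 3 14 12)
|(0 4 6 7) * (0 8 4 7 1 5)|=|(0 7 8 4 6 1 5)|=7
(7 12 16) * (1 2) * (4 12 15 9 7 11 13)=(1 2)(4 12 16 11 13)(7 15 9)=[0, 2, 1, 3, 12, 5, 6, 15, 8, 7, 10, 13, 16, 4, 14, 9, 11]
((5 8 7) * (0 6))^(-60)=((0 6)(5 8 7))^(-60)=(8)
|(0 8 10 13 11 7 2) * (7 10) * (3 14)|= |(0 8 7 2)(3 14)(10 13 11)|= 12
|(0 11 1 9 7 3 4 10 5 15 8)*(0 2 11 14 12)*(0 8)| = 14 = |(0 14 12 8 2 11 1 9 7 3 4 10 5 15)|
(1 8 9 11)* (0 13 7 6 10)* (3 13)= [3, 8, 2, 13, 4, 5, 10, 6, 9, 11, 0, 1, 12, 7]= (0 3 13 7 6 10)(1 8 9 11)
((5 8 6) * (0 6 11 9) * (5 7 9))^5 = (0 6 7 9)(5 11 8) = ((0 6 7 9)(5 8 11))^5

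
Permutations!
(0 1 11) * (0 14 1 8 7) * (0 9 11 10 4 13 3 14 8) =(1 10 4 13 3 14)(7 9 11 8) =[0, 10, 2, 14, 13, 5, 6, 9, 7, 11, 4, 8, 12, 3, 1]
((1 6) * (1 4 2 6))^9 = ((2 6 4))^9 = (6)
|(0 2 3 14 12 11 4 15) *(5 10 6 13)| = 8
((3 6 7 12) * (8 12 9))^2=(3 7 8)(6 9 12)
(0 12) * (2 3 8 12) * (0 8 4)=(0 2 3 4)(8 12)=[2, 1, 3, 4, 0, 5, 6, 7, 12, 9, 10, 11, 8]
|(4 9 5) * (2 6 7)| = |(2 6 7)(4 9 5)| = 3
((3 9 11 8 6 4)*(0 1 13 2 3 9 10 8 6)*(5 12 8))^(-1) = (0 8 12 5 10 3 2 13 1)(4 6 11 9)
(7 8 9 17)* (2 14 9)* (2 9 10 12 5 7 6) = [0, 1, 14, 3, 4, 7, 2, 8, 9, 17, 12, 11, 5, 13, 10, 15, 16, 6] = (2 14 10 12 5 7 8 9 17 6)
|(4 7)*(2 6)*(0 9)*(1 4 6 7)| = 6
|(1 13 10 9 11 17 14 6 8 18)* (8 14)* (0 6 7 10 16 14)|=22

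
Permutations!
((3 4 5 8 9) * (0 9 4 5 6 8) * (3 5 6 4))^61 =(0 9 5)(3 6 8)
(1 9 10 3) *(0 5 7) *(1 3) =(0 5 7)(1 9 10) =[5, 9, 2, 3, 4, 7, 6, 0, 8, 10, 1]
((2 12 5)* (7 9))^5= (2 5 12)(7 9)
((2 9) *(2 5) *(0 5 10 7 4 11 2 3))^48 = ((0 5 3)(2 9 10 7 4 11))^48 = (11)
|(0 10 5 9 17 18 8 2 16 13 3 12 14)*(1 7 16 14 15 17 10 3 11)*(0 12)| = |(0 3)(1 7 16 13 11)(2 14 12 15 17 18 8)(5 9 10)| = 210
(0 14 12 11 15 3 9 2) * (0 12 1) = (0 14 1)(2 12 11 15 3 9) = [14, 0, 12, 9, 4, 5, 6, 7, 8, 2, 10, 15, 11, 13, 1, 3]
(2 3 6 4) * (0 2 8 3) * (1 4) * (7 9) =(0 2)(1 4 8 3 6)(7 9) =[2, 4, 0, 6, 8, 5, 1, 9, 3, 7]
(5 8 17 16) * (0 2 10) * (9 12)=(0 2 10)(5 8 17 16)(9 12)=[2, 1, 10, 3, 4, 8, 6, 7, 17, 12, 0, 11, 9, 13, 14, 15, 5, 16]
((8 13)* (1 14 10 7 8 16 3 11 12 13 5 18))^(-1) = (1 18 5 8 7 10 14)(3 16 13 12 11)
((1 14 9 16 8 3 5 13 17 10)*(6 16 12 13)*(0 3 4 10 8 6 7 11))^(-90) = (17)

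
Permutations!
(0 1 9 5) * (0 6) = [1, 9, 2, 3, 4, 6, 0, 7, 8, 5] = (0 1 9 5 6)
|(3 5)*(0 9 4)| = |(0 9 4)(3 5)| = 6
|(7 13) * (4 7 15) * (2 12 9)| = |(2 12 9)(4 7 13 15)| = 12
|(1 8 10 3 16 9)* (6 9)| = 7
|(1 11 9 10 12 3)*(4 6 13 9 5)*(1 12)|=8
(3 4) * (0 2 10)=[2, 1, 10, 4, 3, 5, 6, 7, 8, 9, 0]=(0 2 10)(3 4)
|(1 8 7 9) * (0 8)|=|(0 8 7 9 1)|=5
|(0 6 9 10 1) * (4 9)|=6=|(0 6 4 9 10 1)|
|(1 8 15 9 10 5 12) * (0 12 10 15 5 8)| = 6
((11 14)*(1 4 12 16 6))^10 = (16)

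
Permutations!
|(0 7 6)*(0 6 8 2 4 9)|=|(0 7 8 2 4 9)|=6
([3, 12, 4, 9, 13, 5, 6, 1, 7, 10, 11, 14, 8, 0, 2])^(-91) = [13, 12, 14, 0, 2, 5, 6, 1, 7, 3, 9, 10, 8, 4, 11]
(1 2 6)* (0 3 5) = (0 3 5)(1 2 6) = [3, 2, 6, 5, 4, 0, 1]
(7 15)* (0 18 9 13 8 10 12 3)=(0 18 9 13 8 10 12 3)(7 15)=[18, 1, 2, 0, 4, 5, 6, 15, 10, 13, 12, 11, 3, 8, 14, 7, 16, 17, 9]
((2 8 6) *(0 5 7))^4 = (0 5 7)(2 8 6)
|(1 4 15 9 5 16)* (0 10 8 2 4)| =10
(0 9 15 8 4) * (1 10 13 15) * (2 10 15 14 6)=(0 9 1 15 8 4)(2 10 13 14 6)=[9, 15, 10, 3, 0, 5, 2, 7, 4, 1, 13, 11, 12, 14, 6, 8]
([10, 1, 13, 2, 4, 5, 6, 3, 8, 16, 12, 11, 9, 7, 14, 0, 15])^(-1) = [15, 1, 3, 7, 4, 5, 6, 13, 8, 12, 0, 11, 10, 2, 14, 16, 9]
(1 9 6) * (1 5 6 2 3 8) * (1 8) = (1 9 2 3)(5 6) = [0, 9, 3, 1, 4, 6, 5, 7, 8, 2]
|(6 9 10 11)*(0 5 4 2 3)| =20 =|(0 5 4 2 3)(6 9 10 11)|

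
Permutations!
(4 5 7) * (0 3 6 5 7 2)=(0 3 6 5 2)(4 7)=[3, 1, 0, 6, 7, 2, 5, 4]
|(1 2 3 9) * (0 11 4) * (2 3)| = |(0 11 4)(1 3 9)| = 3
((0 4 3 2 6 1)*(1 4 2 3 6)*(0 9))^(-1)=(0 9 1 2)(4 6)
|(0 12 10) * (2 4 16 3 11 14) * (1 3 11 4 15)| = 24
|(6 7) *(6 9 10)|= |(6 7 9 10)|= 4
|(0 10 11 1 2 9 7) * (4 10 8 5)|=10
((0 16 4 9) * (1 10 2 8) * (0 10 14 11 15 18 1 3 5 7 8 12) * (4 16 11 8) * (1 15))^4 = ((0 11 1 14 8 3 5 7 4 9 10 2 12)(15 18))^4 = (18)(0 8 4 12 14 7 2 1 5 10 11 3 9)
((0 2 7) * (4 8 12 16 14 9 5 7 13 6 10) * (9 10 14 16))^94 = (16)(0 5 12 4 14 13)(2 7 9 8 10 6)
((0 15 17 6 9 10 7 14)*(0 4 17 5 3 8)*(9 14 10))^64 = (17)(0 8 3 5 15)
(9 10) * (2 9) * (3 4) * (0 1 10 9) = (0 1 10 2)(3 4) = [1, 10, 0, 4, 3, 5, 6, 7, 8, 9, 2]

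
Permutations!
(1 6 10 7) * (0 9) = (0 9)(1 6 10 7) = [9, 6, 2, 3, 4, 5, 10, 1, 8, 0, 7]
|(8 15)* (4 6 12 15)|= 5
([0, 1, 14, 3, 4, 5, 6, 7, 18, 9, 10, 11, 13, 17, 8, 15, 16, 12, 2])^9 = (2 14 8 18)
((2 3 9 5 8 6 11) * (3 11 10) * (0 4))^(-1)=(0 4)(2 11)(3 10 6 8 5 9)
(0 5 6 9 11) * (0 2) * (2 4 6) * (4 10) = [5, 1, 0, 3, 6, 2, 9, 7, 8, 11, 4, 10] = (0 5 2)(4 6 9 11 10)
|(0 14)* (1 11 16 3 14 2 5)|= 8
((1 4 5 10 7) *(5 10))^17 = (1 4 10 7)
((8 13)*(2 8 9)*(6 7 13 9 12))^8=(13)(2 9 8)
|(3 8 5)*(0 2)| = |(0 2)(3 8 5)| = 6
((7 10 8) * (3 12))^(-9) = (3 12)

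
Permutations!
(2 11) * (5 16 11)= (2 5 16 11)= [0, 1, 5, 3, 4, 16, 6, 7, 8, 9, 10, 2, 12, 13, 14, 15, 11]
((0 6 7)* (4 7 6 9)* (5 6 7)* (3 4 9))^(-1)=(9)(0 7 6 5 4 3)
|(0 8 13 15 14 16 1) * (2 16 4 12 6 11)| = |(0 8 13 15 14 4 12 6 11 2 16 1)| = 12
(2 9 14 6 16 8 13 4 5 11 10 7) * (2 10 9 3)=(2 3)(4 5 11 9 14 6 16 8 13)(7 10)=[0, 1, 3, 2, 5, 11, 16, 10, 13, 14, 7, 9, 12, 4, 6, 15, 8]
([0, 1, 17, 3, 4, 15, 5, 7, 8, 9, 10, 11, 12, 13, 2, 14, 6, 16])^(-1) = [0, 1, 14, 3, 4, 6, 16, 7, 8, 9, 10, 11, 12, 13, 15, 5, 17, 2]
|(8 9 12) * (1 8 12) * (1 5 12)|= 5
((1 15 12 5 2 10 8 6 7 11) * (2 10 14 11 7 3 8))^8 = (15)(3 6 8)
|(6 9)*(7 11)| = 2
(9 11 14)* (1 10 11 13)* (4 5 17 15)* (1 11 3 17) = (1 10 3 17 15 4 5)(9 13 11 14) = [0, 10, 2, 17, 5, 1, 6, 7, 8, 13, 3, 14, 12, 11, 9, 4, 16, 15]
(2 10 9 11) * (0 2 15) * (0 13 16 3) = (0 2 10 9 11 15 13 16 3) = [2, 1, 10, 0, 4, 5, 6, 7, 8, 11, 9, 15, 12, 16, 14, 13, 3]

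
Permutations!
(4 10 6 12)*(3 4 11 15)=(3 4 10 6 12 11 15)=[0, 1, 2, 4, 10, 5, 12, 7, 8, 9, 6, 15, 11, 13, 14, 3]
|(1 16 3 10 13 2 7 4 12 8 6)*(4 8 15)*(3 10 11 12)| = 40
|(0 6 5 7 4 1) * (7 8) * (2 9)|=|(0 6 5 8 7 4 1)(2 9)|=14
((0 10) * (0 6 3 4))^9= (0 4 3 6 10)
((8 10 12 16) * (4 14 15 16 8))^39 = (4 16 15 14)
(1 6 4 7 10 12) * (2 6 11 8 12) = (1 11 8 12)(2 6 4 7 10) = [0, 11, 6, 3, 7, 5, 4, 10, 12, 9, 2, 8, 1]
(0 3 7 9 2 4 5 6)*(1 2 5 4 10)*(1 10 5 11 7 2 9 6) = (0 3 2 5 1 9 11 7 6) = [3, 9, 5, 2, 4, 1, 0, 6, 8, 11, 10, 7]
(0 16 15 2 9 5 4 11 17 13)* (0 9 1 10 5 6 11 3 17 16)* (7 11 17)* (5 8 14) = (1 10 8 14 5 4 3 7 11 16 15 2)(6 17 13 9) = [0, 10, 1, 7, 3, 4, 17, 11, 14, 6, 8, 16, 12, 9, 5, 2, 15, 13]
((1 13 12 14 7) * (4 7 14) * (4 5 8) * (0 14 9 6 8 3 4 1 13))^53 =((0 14 9 6 8 1)(3 4 7 13 12 5))^53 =(0 1 8 6 9 14)(3 5 12 13 7 4)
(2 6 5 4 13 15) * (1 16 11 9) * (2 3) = (1 16 11 9)(2 6 5 4 13 15 3) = [0, 16, 6, 2, 13, 4, 5, 7, 8, 1, 10, 9, 12, 15, 14, 3, 11]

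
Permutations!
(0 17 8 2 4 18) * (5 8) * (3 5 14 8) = (0 17 14 8 2 4 18)(3 5) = [17, 1, 4, 5, 18, 3, 6, 7, 2, 9, 10, 11, 12, 13, 8, 15, 16, 14, 0]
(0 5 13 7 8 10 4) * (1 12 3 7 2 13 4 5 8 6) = (0 8 10 5 4)(1 12 3 7 6)(2 13) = [8, 12, 13, 7, 0, 4, 1, 6, 10, 9, 5, 11, 3, 2]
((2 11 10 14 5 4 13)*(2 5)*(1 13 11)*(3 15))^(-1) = (1 2 14 10 11 4 5 13)(3 15)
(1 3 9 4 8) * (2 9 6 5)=(1 3 6 5 2 9 4 8)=[0, 3, 9, 6, 8, 2, 5, 7, 1, 4]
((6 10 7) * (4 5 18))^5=(4 18 5)(6 7 10)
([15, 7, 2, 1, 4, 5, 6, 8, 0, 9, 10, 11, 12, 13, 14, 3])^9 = [1, 0, 2, 8, 4, 5, 6, 15, 3, 9, 10, 11, 12, 13, 14, 7]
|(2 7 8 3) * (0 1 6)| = 12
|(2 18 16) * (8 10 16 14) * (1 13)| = 6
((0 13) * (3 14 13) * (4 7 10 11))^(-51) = (0 3 14 13)(4 7 10 11)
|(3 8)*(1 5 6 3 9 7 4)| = 8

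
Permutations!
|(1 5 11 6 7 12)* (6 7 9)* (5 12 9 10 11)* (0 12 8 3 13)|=|(0 12 1 8 3 13)(6 10 11 7 9)|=30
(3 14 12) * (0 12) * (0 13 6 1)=[12, 0, 2, 14, 4, 5, 1, 7, 8, 9, 10, 11, 3, 6, 13]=(0 12 3 14 13 6 1)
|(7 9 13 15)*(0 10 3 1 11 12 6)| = 28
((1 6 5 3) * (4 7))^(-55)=(1 6 5 3)(4 7)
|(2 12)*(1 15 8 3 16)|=10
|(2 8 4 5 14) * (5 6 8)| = 3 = |(2 5 14)(4 6 8)|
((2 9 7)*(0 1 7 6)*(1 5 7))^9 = (0 2)(5 9)(6 7)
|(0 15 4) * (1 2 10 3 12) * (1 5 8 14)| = 24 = |(0 15 4)(1 2 10 3 12 5 8 14)|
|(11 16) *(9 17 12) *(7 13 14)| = |(7 13 14)(9 17 12)(11 16)| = 6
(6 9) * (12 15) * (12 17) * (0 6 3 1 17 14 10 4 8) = (0 6 9 3 1 17 12 15 14 10 4 8) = [6, 17, 2, 1, 8, 5, 9, 7, 0, 3, 4, 11, 15, 13, 10, 14, 16, 12]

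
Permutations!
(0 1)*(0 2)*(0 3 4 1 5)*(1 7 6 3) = (0 5)(1 2)(3 4 7 6) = [5, 2, 1, 4, 7, 0, 3, 6]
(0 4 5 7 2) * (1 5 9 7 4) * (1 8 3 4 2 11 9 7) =(0 8 3 4 7 11 9 1 5 2) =[8, 5, 0, 4, 7, 2, 6, 11, 3, 1, 10, 9]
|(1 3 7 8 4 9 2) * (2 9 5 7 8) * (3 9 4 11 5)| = 9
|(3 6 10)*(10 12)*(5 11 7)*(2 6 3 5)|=7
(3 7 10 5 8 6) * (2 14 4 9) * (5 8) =(2 14 4 9)(3 7 10 8 6) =[0, 1, 14, 7, 9, 5, 3, 10, 6, 2, 8, 11, 12, 13, 4]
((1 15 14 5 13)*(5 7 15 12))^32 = ((1 12 5 13)(7 15 14))^32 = (7 14 15)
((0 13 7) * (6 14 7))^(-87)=((0 13 6 14 7))^(-87)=(0 14 13 7 6)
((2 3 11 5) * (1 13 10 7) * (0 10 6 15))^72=((0 10 7 1 13 6 15)(2 3 11 5))^72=(0 7 13 15 10 1 6)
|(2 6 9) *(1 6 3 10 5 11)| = |(1 6 9 2 3 10 5 11)| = 8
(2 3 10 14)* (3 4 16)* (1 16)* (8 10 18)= (1 16 3 18 8 10 14 2 4)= [0, 16, 4, 18, 1, 5, 6, 7, 10, 9, 14, 11, 12, 13, 2, 15, 3, 17, 8]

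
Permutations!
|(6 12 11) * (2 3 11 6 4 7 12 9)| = |(2 3 11 4 7 12 6 9)| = 8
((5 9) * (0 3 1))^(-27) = ((0 3 1)(5 9))^(-27) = (5 9)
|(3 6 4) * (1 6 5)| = 5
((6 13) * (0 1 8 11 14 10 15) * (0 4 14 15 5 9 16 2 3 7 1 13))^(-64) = (0 6 13)(1 8 11 15 4 14 10 5 9 16 2 3 7)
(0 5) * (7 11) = (0 5)(7 11) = [5, 1, 2, 3, 4, 0, 6, 11, 8, 9, 10, 7]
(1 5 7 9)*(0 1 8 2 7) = (0 1 5)(2 7 9 8) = [1, 5, 7, 3, 4, 0, 6, 9, 2, 8]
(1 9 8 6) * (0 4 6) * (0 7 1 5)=(0 4 6 5)(1 9 8 7)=[4, 9, 2, 3, 6, 0, 5, 1, 7, 8]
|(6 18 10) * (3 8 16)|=3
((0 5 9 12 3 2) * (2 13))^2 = (0 9 3 2 5 12 13)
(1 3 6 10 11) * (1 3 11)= (1 11 3 6 10)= [0, 11, 2, 6, 4, 5, 10, 7, 8, 9, 1, 3]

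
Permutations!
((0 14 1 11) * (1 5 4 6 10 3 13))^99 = ((0 14 5 4 6 10 3 13 1 11))^99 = (0 11 1 13 3 10 6 4 5 14)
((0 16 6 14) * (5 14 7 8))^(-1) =(0 14 5 8 7 6 16)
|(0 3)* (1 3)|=3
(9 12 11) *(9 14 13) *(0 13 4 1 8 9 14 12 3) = (0 13 14 4 1 8 9 3)(11 12) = [13, 8, 2, 0, 1, 5, 6, 7, 9, 3, 10, 12, 11, 14, 4]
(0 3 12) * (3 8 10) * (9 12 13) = [8, 1, 2, 13, 4, 5, 6, 7, 10, 12, 3, 11, 0, 9] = (0 8 10 3 13 9 12)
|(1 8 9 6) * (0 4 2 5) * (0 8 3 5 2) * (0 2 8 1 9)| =12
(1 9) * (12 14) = (1 9)(12 14) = [0, 9, 2, 3, 4, 5, 6, 7, 8, 1, 10, 11, 14, 13, 12]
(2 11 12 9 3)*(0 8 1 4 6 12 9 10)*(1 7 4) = (0 8 7 4 6 12 10)(2 11 9 3) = [8, 1, 11, 2, 6, 5, 12, 4, 7, 3, 0, 9, 10]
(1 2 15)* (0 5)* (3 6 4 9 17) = (0 5)(1 2 15)(3 6 4 9 17) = [5, 2, 15, 6, 9, 0, 4, 7, 8, 17, 10, 11, 12, 13, 14, 1, 16, 3]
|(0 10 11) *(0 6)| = 4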